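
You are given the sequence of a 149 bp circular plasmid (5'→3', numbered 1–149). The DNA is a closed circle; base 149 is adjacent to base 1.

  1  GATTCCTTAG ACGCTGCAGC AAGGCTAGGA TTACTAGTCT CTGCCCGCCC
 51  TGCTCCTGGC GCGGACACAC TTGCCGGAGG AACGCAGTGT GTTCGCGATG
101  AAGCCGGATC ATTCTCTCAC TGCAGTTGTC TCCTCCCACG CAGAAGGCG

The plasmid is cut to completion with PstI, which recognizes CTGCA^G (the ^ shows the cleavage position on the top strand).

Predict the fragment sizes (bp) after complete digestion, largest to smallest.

PstI sites (CTGCAG) start at positions 14, 120.
PstI cuts after base 5 of each site (before the last base), so after positions 18, 124.
Circular molecule, 2 cuts → 2 fragments:
  19–124 → 106 bp
  125–149 then 1–18 → 25 + 18 = 43 bp
Sorted largest to smallest: 106, 43 bp.

106, 43 bp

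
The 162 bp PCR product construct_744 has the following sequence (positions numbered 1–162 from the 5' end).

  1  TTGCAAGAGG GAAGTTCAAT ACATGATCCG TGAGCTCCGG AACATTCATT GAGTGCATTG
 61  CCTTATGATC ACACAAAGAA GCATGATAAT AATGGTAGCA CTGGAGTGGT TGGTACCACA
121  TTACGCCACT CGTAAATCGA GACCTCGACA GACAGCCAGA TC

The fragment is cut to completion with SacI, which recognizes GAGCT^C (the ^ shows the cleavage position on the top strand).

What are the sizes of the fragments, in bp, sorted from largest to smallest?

The SacI site (GAGCTC) starts at position 32.
SacI cuts after base 5 of each site (before the last base), so after position 36.
Linear molecule, 1 cut → 2 fragments:
  1–36 → 36 bp
  37–162 → 126 bp
Sorted largest to smallest: 126, 36 bp.

126, 36 bp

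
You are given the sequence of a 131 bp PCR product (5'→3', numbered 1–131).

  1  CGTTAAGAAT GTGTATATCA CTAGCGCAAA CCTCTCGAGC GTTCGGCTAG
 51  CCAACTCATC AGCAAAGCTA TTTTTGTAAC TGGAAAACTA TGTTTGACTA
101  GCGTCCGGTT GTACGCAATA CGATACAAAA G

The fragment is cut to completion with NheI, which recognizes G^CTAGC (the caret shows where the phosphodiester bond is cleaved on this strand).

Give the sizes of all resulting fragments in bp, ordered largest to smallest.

The NheI site (GCTAGC) starts at position 46.
NheI cuts after the first base of each site, so after position 46.
Linear molecule, 1 cut → 2 fragments:
  1–46 → 46 bp
  47–131 → 85 bp
Sorted largest to smallest: 85, 46 bp.

85, 46 bp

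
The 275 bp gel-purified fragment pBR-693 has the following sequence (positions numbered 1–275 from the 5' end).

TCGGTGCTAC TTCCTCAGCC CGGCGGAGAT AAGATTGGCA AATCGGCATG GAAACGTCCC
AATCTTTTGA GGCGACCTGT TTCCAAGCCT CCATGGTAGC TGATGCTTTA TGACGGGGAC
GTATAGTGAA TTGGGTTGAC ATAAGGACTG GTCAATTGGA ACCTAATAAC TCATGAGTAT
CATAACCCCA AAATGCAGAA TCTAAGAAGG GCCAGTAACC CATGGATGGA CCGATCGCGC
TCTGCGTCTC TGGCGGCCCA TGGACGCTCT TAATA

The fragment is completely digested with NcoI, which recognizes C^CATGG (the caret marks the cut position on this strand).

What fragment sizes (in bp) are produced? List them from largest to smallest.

129, 91, 38, 17 bp

NcoI sites (CCATGG) start at positions 91, 220, 258.
NcoI cuts after the first base of each site, so after positions 91, 220, 258.
Linear molecule, 3 cuts → 4 fragments:
  1–91 → 91 bp
  92–220 → 129 bp
  221–258 → 38 bp
  259–275 → 17 bp
Sorted largest to smallest: 129, 91, 38, 17 bp.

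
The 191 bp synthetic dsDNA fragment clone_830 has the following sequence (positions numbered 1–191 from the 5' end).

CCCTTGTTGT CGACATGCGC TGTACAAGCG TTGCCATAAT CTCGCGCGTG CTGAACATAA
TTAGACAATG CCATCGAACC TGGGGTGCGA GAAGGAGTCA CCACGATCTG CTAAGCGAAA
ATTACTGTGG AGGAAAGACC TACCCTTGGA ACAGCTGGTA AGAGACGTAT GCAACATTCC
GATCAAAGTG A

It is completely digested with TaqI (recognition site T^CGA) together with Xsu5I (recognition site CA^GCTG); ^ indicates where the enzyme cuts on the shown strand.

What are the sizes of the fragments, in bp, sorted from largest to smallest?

TaqI sites (TCGA) start at positions 10, 74.
TaqI cuts after the first base of each site, so after positions 10, 74.
The Xsu5I site (CAGCTG) starts at position 152.
Xsu5I cuts after base 2 of each site, so after position 153.
Combined cut positions: 10, 74, 153.
Linear molecule, 3 cuts → 4 fragments:
  1–10 → 10 bp
  11–74 → 64 bp
  75–153 → 79 bp
  154–191 → 38 bp
Sorted largest to smallest: 79, 64, 38, 10 bp.

79, 64, 38, 10 bp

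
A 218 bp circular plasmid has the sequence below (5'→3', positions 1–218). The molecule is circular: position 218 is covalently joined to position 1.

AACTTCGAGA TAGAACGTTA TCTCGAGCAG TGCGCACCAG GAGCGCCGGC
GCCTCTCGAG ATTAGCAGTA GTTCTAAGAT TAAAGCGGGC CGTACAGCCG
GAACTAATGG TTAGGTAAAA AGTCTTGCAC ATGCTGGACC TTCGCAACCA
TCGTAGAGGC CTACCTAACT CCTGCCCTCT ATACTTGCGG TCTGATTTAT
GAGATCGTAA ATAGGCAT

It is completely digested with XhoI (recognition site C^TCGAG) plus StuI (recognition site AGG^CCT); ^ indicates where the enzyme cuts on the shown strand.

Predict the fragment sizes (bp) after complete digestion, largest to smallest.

104, 81, 33 bp

XhoI sites (CTCGAG) start at positions 22, 55.
XhoI cuts after the first base of each site, so after positions 22, 55.
The StuI site (AGGCCT) starts at position 157.
StuI cuts after base 3 of each site, so after position 159.
Combined cut positions: 22, 55, 159.
Circular molecule, 3 cuts → 3 fragments:
  23–55 → 33 bp
  56–159 → 104 bp
  160–218 then 1–22 → 59 + 22 = 81 bp
Sorted largest to smallest: 104, 81, 33 bp.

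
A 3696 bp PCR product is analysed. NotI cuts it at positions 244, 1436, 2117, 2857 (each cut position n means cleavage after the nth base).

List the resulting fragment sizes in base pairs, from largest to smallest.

1192, 839, 740, 681, 244 bp

Linear molecule, 4 cuts → 5 fragments:
  244 − 0 = 244 bp
  1436 − 244 = 1192 bp
  2117 − 1436 = 681 bp
  2857 − 2117 = 740 bp
  3696 − 2857 = 839 bp
Sorted largest to smallest: 1192, 839, 740, 681, 244 bp.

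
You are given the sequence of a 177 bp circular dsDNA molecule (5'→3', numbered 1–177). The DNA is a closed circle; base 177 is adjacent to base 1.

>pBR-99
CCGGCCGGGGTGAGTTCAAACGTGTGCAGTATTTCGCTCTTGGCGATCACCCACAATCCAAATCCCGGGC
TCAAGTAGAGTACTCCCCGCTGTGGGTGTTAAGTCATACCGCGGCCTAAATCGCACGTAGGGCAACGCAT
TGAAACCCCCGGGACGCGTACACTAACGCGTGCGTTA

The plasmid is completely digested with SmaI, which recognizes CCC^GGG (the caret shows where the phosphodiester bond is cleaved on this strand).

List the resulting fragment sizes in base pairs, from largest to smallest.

SmaI sites (CCCGGG) start at positions 64, 148.
SmaI cuts after base 3 of each site, so after positions 66, 150.
Circular molecule, 2 cuts → 2 fragments:
  67–150 → 84 bp
  151–177 then 1–66 → 27 + 66 = 93 bp
Sorted largest to smallest: 93, 84 bp.

93, 84 bp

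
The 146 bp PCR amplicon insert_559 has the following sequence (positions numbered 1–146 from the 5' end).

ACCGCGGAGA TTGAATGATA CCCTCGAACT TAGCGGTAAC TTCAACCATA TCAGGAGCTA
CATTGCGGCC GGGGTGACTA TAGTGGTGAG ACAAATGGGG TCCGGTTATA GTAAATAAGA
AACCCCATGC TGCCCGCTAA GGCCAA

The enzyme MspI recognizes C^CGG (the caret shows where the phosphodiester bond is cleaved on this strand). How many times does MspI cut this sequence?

CCGG occurs starting at positions 69, 102.
MspI cuts at 2 sites.

2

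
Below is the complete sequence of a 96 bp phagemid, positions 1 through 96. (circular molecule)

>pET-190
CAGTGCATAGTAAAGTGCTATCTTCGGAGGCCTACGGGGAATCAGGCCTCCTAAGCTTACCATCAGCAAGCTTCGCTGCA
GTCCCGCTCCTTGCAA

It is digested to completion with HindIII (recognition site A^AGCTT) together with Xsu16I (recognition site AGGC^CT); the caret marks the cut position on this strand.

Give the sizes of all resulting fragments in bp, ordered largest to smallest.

HindIII sites (AAGCTT) start at positions 53, 68.
HindIII cuts after the first base of each site, so after positions 53, 68.
Xsu16I sites (AGGCCT) start at positions 28, 44.
Xsu16I cuts after base 4 of each site, so after positions 31, 47.
Combined cut positions: 31, 47, 53, 68.
Circular molecule, 4 cuts → 4 fragments:
  32–47 → 16 bp
  48–53 → 6 bp
  54–68 → 15 bp
  69–96 then 1–31 → 28 + 31 = 59 bp
Sorted largest to smallest: 59, 16, 15, 6 bp.

59, 16, 15, 6 bp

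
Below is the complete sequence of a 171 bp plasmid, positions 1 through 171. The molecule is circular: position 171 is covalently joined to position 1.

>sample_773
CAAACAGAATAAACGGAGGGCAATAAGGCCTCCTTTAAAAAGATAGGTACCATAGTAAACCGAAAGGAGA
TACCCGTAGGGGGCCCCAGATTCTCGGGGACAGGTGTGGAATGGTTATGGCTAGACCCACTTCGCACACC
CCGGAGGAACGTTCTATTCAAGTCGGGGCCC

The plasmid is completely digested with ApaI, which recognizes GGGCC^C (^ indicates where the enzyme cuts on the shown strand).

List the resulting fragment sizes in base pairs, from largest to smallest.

86, 85 bp

ApaI sites (GGGCCC) start at positions 81, 166.
ApaI cuts after base 5 of each site (before the last base), so after positions 85, 170.
Circular molecule, 2 cuts → 2 fragments:
  86–170 → 85 bp
  171–171 then 1–85 → 1 + 85 = 86 bp
Sorted largest to smallest: 86, 85 bp.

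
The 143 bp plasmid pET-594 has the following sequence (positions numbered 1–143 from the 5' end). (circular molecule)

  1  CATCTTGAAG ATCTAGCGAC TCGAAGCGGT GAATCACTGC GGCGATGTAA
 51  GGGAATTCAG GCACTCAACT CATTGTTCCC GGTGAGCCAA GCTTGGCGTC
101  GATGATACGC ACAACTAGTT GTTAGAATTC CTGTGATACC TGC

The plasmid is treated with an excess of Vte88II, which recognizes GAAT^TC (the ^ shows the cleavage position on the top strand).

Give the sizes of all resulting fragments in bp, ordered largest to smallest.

Vte88II sites (GAATTC) start at positions 53, 125.
Vte88II cuts after base 4 of each site, so after positions 56, 128.
Circular molecule, 2 cuts → 2 fragments:
  57–128 → 72 bp
  129–143 then 1–56 → 15 + 56 = 71 bp
Sorted largest to smallest: 72, 71 bp.

72, 71 bp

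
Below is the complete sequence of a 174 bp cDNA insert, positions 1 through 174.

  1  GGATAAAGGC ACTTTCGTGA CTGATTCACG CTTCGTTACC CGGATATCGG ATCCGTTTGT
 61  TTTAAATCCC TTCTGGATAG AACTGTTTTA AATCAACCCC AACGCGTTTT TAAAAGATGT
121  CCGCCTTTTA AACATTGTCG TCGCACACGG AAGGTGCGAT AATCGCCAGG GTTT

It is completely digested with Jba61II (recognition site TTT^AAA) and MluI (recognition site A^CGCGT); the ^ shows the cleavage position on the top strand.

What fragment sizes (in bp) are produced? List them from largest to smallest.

63, 45, 26, 18, 13, 9 bp

Jba61II sites (TTTAAA) start at positions 61, 87, 109, 127.
Jba61II cuts after base 3 of each site, so after positions 63, 89, 111, 129.
The MluI site (ACGCGT) starts at position 102.
MluI cuts after the first base of each site, so after position 102.
Combined cut positions: 63, 89, 102, 111, 129.
Linear molecule, 5 cuts → 6 fragments:
  1–63 → 63 bp
  64–89 → 26 bp
  90–102 → 13 bp
  103–111 → 9 bp
  112–129 → 18 bp
  130–174 → 45 bp
Sorted largest to smallest: 63, 45, 26, 18, 13, 9 bp.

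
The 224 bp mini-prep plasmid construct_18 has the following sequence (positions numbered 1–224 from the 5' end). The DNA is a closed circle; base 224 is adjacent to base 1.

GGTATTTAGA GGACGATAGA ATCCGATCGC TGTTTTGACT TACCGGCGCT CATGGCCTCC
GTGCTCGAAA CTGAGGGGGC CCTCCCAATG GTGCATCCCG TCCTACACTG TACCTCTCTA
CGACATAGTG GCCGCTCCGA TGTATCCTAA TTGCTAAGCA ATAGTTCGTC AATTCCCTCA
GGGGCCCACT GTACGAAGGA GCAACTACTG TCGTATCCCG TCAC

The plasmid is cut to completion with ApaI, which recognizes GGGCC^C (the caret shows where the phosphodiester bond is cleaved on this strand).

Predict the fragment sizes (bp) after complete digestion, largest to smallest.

119, 105 bp

ApaI sites (GGGCCC) start at positions 77, 182.
ApaI cuts after base 5 of each site (before the last base), so after positions 81, 186.
Circular molecule, 2 cuts → 2 fragments:
  82–186 → 105 bp
  187–224 then 1–81 → 38 + 81 = 119 bp
Sorted largest to smallest: 119, 105 bp.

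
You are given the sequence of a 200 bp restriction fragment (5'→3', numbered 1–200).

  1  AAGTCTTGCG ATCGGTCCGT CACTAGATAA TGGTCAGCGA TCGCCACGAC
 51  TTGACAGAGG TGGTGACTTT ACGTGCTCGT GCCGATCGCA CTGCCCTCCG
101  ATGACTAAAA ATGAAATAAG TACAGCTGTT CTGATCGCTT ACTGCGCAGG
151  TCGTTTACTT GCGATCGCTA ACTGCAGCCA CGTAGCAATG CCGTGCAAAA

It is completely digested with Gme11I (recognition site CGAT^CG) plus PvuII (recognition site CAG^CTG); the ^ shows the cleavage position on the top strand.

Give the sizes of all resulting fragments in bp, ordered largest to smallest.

45, 40, 39, 35, 29, 12 bp

Gme11I sites (CGATCG) start at positions 9, 38, 83, 162.
Gme11I cuts after base 4 of each site, so after positions 12, 41, 86, 165.
The PvuII site (CAGCTG) starts at position 123.
PvuII cuts after base 3 of each site, so after position 125.
Combined cut positions: 12, 41, 86, 125, 165.
Linear molecule, 5 cuts → 6 fragments:
  1–12 → 12 bp
  13–41 → 29 bp
  42–86 → 45 bp
  87–125 → 39 bp
  126–165 → 40 bp
  166–200 → 35 bp
Sorted largest to smallest: 45, 40, 39, 35, 29, 12 bp.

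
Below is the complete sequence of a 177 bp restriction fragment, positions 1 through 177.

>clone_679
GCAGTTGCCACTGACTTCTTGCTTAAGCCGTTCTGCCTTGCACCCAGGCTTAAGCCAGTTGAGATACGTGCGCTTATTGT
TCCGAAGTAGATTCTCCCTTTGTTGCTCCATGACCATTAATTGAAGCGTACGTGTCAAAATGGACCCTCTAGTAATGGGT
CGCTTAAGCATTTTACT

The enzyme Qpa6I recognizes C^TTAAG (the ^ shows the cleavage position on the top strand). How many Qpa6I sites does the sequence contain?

CTTAAG occurs starting at positions 22, 49, 163.
Qpa6I cuts at 3 sites.

3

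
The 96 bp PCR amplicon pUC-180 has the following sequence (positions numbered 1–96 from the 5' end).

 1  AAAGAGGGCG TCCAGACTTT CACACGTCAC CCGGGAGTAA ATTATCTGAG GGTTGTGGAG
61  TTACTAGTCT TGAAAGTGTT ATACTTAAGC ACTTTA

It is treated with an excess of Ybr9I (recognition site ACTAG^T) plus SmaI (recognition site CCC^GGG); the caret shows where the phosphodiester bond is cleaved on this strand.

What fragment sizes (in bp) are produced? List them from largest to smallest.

The Ybr9I site (ACTAGT) starts at position 63.
Ybr9I cuts after base 5 of each site (before the last base), so after position 67.
The SmaI site (CCCGGG) starts at position 30.
SmaI cuts after base 3 of each site, so after position 32.
Combined cut positions: 32, 67.
Linear molecule, 2 cuts → 3 fragments:
  1–32 → 32 bp
  33–67 → 35 bp
  68–96 → 29 bp
Sorted largest to smallest: 35, 32, 29 bp.

35, 32, 29 bp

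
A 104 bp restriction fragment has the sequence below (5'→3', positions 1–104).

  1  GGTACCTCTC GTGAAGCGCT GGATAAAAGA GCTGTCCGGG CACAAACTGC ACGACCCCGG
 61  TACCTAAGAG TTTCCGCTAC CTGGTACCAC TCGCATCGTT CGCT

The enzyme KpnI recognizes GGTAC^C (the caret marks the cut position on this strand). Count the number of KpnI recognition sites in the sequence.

3

GGTACC occurs starting at positions 1, 59, 83.
KpnI cuts at 3 sites.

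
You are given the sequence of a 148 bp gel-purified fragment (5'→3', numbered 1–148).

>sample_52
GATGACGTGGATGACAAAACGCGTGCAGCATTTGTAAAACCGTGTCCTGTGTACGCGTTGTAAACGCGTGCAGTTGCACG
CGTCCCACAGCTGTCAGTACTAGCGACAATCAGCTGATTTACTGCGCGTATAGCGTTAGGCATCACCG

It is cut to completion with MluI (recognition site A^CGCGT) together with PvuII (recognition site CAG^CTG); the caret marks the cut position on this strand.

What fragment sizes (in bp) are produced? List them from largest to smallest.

MluI sites (ACGCGT) start at positions 19, 53, 64, 78.
MluI cuts after the first base of each site, so after positions 19, 53, 64, 78.
PvuII sites (CAGCTG) start at positions 88, 111.
PvuII cuts after base 3 of each site, so after positions 90, 113.
Combined cut positions: 19, 53, 64, 78, 90, 113.
Linear molecule, 6 cuts → 7 fragments:
  1–19 → 19 bp
  20–53 → 34 bp
  54–64 → 11 bp
  65–78 → 14 bp
  79–90 → 12 bp
  91–113 → 23 bp
  114–148 → 35 bp
Sorted largest to smallest: 35, 34, 23, 19, 14, 12, 11 bp.

35, 34, 23, 19, 14, 12, 11 bp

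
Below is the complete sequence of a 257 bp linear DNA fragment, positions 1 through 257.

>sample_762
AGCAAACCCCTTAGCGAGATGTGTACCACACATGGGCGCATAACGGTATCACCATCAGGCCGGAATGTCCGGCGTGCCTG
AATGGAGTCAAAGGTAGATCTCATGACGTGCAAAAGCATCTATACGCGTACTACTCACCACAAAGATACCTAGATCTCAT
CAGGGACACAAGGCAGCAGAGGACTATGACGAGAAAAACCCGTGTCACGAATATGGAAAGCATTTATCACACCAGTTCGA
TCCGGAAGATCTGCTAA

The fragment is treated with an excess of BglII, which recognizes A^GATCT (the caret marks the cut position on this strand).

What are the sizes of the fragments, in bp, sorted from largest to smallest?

BglII sites (AGATCT) start at positions 96, 152, 247.
BglII cuts after the first base of each site, so after positions 96, 152, 247.
Linear molecule, 3 cuts → 4 fragments:
  1–96 → 96 bp
  97–152 → 56 bp
  153–247 → 95 bp
  248–257 → 10 bp
Sorted largest to smallest: 96, 95, 56, 10 bp.

96, 95, 56, 10 bp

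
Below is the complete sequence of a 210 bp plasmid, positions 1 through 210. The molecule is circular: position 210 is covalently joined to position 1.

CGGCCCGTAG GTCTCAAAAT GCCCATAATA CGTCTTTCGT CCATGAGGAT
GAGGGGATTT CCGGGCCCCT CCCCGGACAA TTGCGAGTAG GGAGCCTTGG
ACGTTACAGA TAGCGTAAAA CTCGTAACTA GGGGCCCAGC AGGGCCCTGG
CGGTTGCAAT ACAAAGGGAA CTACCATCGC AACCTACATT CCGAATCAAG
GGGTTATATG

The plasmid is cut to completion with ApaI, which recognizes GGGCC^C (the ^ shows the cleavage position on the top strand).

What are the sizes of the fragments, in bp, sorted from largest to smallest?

131, 69, 10 bp

ApaI sites (GGGCCC) start at positions 63, 132, 142.
ApaI cuts after base 5 of each site (before the last base), so after positions 67, 136, 146.
Circular molecule, 3 cuts → 3 fragments:
  68–136 → 69 bp
  137–146 → 10 bp
  147–210 then 1–67 → 64 + 67 = 131 bp
Sorted largest to smallest: 131, 69, 10 bp.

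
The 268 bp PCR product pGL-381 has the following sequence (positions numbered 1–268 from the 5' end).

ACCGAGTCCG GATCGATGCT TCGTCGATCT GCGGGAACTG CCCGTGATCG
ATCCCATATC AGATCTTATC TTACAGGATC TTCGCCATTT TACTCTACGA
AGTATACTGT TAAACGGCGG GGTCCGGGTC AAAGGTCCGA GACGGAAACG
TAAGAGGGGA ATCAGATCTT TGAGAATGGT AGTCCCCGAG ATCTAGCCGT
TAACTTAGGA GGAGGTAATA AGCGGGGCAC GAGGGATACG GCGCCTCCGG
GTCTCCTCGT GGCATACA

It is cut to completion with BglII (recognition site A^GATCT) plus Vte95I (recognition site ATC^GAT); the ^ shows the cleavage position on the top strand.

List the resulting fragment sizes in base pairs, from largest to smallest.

103, 79, 35, 25, 14, 12 bp

BglII sites (AGATCT) start at positions 61, 164, 189.
BglII cuts after the first base of each site, so after positions 61, 164, 189.
Vte95I sites (ATCGAT) start at positions 12, 47.
Vte95I cuts after base 3 of each site, so after positions 14, 49.
Combined cut positions: 14, 49, 61, 164, 189.
Linear molecule, 5 cuts → 6 fragments:
  1–14 → 14 bp
  15–49 → 35 bp
  50–61 → 12 bp
  62–164 → 103 bp
  165–189 → 25 bp
  190–268 → 79 bp
Sorted largest to smallest: 103, 79, 35, 25, 14, 12 bp.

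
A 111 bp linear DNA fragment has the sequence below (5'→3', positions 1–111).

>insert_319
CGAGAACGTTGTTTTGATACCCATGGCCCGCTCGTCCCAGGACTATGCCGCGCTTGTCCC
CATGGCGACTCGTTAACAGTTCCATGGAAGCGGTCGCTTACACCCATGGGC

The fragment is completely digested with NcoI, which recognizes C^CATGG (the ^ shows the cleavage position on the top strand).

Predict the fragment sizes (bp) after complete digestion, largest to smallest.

NcoI sites (CCATGG) start at positions 21, 60, 82, 104.
NcoI cuts after the first base of each site, so after positions 21, 60, 82, 104.
Linear molecule, 4 cuts → 5 fragments:
  1–21 → 21 bp
  22–60 → 39 bp
  61–82 → 22 bp
  83–104 → 22 bp
  105–111 → 7 bp
Sorted largest to smallest: 39, 22, 22, 21, 7 bp.

39, 22, 22, 21, 7 bp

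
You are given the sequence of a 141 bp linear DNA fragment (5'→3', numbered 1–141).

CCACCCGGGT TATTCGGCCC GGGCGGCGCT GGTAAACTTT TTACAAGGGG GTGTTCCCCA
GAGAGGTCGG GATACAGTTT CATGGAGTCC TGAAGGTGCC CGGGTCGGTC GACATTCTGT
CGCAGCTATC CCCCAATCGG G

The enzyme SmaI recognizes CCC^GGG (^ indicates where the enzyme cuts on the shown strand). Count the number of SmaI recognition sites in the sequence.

CCCGGG occurs starting at positions 4, 18, 99.
SmaI cuts at 3 sites.

3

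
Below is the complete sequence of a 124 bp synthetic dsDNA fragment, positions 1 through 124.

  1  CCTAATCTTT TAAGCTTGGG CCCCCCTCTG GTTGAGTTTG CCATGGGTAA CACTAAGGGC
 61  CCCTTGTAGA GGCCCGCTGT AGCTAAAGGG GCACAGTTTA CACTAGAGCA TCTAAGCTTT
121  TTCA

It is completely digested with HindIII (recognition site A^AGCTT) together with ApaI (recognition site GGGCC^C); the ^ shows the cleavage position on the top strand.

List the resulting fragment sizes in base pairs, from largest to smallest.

53, 39, 12, 10, 10 bp

HindIII sites (AAGCTT) start at positions 12, 114.
HindIII cuts after the first base of each site, so after positions 12, 114.
ApaI sites (GGGCCC) start at positions 18, 57.
ApaI cuts after base 5 of each site (before the last base), so after positions 22, 61.
Combined cut positions: 12, 22, 61, 114.
Linear molecule, 4 cuts → 5 fragments:
  1–12 → 12 bp
  13–22 → 10 bp
  23–61 → 39 bp
  62–114 → 53 bp
  115–124 → 10 bp
Sorted largest to smallest: 53, 39, 12, 10, 10 bp.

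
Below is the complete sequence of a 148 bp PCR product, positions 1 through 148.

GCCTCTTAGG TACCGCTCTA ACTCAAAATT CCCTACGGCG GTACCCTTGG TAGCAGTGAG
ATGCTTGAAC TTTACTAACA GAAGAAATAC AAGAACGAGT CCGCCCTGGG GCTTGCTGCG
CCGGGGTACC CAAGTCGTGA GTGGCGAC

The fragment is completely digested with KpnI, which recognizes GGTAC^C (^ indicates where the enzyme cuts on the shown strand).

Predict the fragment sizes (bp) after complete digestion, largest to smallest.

KpnI sites (GGTACC) start at positions 9, 40, 125.
KpnI cuts after base 5 of each site (before the last base), so after positions 13, 44, 129.
Linear molecule, 3 cuts → 4 fragments:
  1–13 → 13 bp
  14–44 → 31 bp
  45–129 → 85 bp
  130–148 → 19 bp
Sorted largest to smallest: 85, 31, 19, 13 bp.

85, 31, 19, 13 bp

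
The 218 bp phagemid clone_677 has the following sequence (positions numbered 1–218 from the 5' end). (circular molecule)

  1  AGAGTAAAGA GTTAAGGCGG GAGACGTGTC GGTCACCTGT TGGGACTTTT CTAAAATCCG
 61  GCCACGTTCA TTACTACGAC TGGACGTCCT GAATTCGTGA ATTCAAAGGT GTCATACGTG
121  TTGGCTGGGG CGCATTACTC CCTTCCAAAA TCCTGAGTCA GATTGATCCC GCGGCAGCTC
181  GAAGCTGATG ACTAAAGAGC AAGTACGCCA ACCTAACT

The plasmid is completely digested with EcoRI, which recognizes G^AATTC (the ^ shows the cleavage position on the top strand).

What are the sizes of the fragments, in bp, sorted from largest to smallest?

210, 8 bp

EcoRI sites (GAATTC) start at positions 91, 99.
EcoRI cuts after the first base of each site, so after positions 91, 99.
Circular molecule, 2 cuts → 2 fragments:
  92–99 → 8 bp
  100–218 then 1–91 → 119 + 91 = 210 bp
Sorted largest to smallest: 210, 8 bp.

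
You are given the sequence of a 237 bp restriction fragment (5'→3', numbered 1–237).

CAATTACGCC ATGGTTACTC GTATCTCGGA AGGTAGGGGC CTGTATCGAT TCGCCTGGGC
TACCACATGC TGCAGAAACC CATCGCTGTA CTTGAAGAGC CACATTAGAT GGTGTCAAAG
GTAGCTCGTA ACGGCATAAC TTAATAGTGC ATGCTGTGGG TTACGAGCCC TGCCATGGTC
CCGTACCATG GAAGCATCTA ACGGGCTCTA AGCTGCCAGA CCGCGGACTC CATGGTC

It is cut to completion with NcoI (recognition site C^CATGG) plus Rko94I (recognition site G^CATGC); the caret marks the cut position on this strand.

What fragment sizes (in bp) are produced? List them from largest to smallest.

140, 44, 24, 13, 9, 7 bp

NcoI sites (CCATGG) start at positions 9, 173, 186, 230.
NcoI cuts after the first base of each site, so after positions 9, 173, 186, 230.
The Rko94I site (GCATGC) starts at position 149.
Rko94I cuts after the first base of each site, so after position 149.
Combined cut positions: 9, 149, 173, 186, 230.
Linear molecule, 5 cuts → 6 fragments:
  1–9 → 9 bp
  10–149 → 140 bp
  150–173 → 24 bp
  174–186 → 13 bp
  187–230 → 44 bp
  231–237 → 7 bp
Sorted largest to smallest: 140, 44, 24, 13, 9, 7 bp.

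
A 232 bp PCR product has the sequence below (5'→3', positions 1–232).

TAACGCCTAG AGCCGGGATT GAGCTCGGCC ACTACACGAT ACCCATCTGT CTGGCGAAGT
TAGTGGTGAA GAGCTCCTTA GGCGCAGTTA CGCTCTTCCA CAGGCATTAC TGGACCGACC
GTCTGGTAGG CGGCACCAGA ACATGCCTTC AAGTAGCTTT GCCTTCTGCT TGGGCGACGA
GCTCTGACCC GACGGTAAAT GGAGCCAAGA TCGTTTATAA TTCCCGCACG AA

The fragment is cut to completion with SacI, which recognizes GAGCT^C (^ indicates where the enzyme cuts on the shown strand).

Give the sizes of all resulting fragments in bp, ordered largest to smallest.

SacI sites (GAGCTC) start at positions 21, 71, 179.
SacI cuts after base 5 of each site (before the last base), so after positions 25, 75, 183.
Linear molecule, 3 cuts → 4 fragments:
  1–25 → 25 bp
  26–75 → 50 bp
  76–183 → 108 bp
  184–232 → 49 bp
Sorted largest to smallest: 108, 50, 49, 25 bp.

108, 50, 49, 25 bp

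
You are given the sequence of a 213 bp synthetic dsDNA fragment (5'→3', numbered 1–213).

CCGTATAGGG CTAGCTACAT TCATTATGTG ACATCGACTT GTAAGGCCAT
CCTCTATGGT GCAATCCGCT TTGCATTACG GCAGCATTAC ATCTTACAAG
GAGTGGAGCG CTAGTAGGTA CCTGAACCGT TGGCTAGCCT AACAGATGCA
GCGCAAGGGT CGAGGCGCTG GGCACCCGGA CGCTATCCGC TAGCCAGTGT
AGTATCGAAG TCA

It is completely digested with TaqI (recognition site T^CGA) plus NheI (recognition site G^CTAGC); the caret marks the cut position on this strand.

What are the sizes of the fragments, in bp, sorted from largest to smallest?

99, 29, 27, 24, 16, 10, 8 bp

TaqI sites (TCGA) start at positions 34, 160, 205.
TaqI cuts after the first base of each site, so after positions 34, 160, 205.
NheI sites (GCTAGC) start at positions 10, 133, 189.
NheI cuts after the first base of each site, so after positions 10, 133, 189.
Combined cut positions: 10, 34, 133, 160, 189, 205.
Linear molecule, 6 cuts → 7 fragments:
  1–10 → 10 bp
  11–34 → 24 bp
  35–133 → 99 bp
  134–160 → 27 bp
  161–189 → 29 bp
  190–205 → 16 bp
  206–213 → 8 bp
Sorted largest to smallest: 99, 29, 27, 24, 16, 10, 8 bp.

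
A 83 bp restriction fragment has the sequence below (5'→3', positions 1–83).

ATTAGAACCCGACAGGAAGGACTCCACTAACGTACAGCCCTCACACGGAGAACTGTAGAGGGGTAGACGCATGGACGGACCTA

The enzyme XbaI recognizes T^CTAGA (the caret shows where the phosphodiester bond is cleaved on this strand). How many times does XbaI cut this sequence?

No occurrence of TCTAGA is present in the sequence.
XbaI does not cut: 0 sites.

0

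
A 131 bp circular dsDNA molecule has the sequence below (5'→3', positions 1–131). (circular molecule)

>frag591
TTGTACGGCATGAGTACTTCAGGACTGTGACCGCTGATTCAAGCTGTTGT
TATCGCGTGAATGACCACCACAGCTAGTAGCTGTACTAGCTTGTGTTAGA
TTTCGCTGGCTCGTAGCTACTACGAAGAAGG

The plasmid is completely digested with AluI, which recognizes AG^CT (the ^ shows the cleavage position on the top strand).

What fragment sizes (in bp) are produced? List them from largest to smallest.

AluI sites (AGCT) start at positions 42, 72, 79, 88, 115.
AluI cuts after base 2 of each site, so after positions 43, 73, 80, 89, 116.
Circular molecule, 5 cuts → 5 fragments:
  44–73 → 30 bp
  74–80 → 7 bp
  81–89 → 9 bp
  90–116 → 27 bp
  117–131 then 1–43 → 15 + 43 = 58 bp
Sorted largest to smallest: 58, 30, 27, 9, 7 bp.

58, 30, 27, 9, 7 bp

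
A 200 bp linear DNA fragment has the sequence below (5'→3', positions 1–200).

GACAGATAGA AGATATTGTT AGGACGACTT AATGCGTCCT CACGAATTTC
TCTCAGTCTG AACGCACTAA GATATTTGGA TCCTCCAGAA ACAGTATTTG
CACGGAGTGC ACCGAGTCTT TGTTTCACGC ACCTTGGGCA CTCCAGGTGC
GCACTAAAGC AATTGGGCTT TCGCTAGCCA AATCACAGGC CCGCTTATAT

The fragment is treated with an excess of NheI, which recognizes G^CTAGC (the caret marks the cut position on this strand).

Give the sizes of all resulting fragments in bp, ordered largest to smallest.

The NheI site (GCTAGC) starts at position 173.
NheI cuts after the first base of each site, so after position 173.
Linear molecule, 1 cut → 2 fragments:
  1–173 → 173 bp
  174–200 → 27 bp
Sorted largest to smallest: 173, 27 bp.

173, 27 bp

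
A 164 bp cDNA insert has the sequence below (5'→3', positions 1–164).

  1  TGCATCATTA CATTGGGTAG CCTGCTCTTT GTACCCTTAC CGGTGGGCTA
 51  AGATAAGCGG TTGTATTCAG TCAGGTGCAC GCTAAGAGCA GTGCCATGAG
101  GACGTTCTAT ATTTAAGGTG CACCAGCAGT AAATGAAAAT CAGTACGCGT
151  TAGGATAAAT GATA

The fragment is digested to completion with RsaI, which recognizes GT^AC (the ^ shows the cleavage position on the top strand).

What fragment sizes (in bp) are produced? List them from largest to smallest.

112, 32, 20 bp

RsaI sites (GTAC) start at positions 31, 143.
RsaI cuts after base 2 of each site, so after positions 32, 144.
Linear molecule, 2 cuts → 3 fragments:
  1–32 → 32 bp
  33–144 → 112 bp
  145–164 → 20 bp
Sorted largest to smallest: 112, 32, 20 bp.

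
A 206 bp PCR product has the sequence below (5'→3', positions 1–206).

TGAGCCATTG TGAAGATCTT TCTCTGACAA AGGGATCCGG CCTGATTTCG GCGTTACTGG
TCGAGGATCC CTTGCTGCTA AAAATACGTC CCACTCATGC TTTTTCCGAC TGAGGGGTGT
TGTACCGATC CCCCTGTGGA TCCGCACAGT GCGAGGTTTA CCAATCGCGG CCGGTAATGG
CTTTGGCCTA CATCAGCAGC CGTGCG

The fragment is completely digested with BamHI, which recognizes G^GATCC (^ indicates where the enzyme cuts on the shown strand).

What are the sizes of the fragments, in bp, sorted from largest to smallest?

73, 68, 33, 32 bp

BamHI sites (GGATCC) start at positions 33, 65, 138.
BamHI cuts after the first base of each site, so after positions 33, 65, 138.
Linear molecule, 3 cuts → 4 fragments:
  1–33 → 33 bp
  34–65 → 32 bp
  66–138 → 73 bp
  139–206 → 68 bp
Sorted largest to smallest: 73, 68, 33, 32 bp.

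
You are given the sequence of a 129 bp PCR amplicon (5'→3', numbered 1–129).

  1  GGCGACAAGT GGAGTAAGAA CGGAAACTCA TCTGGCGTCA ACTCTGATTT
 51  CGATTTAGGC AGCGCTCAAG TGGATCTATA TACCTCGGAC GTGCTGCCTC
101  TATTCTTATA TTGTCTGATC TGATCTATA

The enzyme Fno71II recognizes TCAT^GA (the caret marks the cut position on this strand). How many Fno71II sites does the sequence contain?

0

No occurrence of TCATGA is present in the sequence.
Fno71II does not cut: 0 sites.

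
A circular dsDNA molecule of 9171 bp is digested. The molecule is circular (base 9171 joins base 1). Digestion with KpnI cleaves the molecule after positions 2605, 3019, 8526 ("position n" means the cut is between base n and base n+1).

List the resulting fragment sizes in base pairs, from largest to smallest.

Circular molecule, 3 cuts → 3 fragments:
  3019 − 2605 = 414 bp
  8526 − 3019 = 5507 bp
  wrap: 9171 − 8526 + 2605 = 3250 bp
Sorted largest to smallest: 5507, 3250, 414 bp.

5507, 3250, 414 bp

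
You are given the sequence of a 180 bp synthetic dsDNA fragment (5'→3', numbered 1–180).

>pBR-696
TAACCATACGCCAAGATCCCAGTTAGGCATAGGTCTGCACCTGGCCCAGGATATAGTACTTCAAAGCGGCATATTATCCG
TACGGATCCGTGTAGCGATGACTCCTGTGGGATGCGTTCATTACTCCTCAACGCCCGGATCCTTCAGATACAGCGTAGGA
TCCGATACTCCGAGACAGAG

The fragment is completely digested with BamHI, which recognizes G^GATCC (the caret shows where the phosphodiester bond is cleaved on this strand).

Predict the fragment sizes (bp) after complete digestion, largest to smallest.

84, 53, 22, 21 bp

BamHI sites (GGATCC) start at positions 84, 137, 158.
BamHI cuts after the first base of each site, so after positions 84, 137, 158.
Linear molecule, 3 cuts → 4 fragments:
  1–84 → 84 bp
  85–137 → 53 bp
  138–158 → 21 bp
  159–180 → 22 bp
Sorted largest to smallest: 84, 53, 22, 21 bp.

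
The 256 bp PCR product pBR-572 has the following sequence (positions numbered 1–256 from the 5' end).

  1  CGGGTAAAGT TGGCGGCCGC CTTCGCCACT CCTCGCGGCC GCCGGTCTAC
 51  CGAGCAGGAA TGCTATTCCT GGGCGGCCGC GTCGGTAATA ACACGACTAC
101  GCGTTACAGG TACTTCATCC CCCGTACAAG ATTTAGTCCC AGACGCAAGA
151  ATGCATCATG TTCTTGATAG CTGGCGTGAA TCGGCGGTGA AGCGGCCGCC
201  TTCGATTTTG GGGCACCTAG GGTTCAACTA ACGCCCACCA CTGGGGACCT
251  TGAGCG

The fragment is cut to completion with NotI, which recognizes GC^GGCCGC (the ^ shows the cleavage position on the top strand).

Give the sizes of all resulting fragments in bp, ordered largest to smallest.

119, 63, 38, 22, 14 bp

NotI sites (GCGGCCGC) start at positions 13, 35, 73, 192.
NotI cuts after base 2 of each site, so after positions 14, 36, 74, 193.
Linear molecule, 4 cuts → 5 fragments:
  1–14 → 14 bp
  15–36 → 22 bp
  37–74 → 38 bp
  75–193 → 119 bp
  194–256 → 63 bp
Sorted largest to smallest: 119, 63, 38, 22, 14 bp.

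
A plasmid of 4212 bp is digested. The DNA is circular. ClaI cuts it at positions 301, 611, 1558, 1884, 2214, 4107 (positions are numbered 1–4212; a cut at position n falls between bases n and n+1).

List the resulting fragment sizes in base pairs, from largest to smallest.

1893, 947, 406, 330, 326, 310 bp

Circular molecule, 6 cuts → 6 fragments:
  611 − 301 = 310 bp
  1558 − 611 = 947 bp
  1884 − 1558 = 326 bp
  2214 − 1884 = 330 bp
  4107 − 2214 = 1893 bp
  wrap: 4212 − 4107 + 301 = 406 bp
Sorted largest to smallest: 1893, 947, 406, 330, 326, 310 bp.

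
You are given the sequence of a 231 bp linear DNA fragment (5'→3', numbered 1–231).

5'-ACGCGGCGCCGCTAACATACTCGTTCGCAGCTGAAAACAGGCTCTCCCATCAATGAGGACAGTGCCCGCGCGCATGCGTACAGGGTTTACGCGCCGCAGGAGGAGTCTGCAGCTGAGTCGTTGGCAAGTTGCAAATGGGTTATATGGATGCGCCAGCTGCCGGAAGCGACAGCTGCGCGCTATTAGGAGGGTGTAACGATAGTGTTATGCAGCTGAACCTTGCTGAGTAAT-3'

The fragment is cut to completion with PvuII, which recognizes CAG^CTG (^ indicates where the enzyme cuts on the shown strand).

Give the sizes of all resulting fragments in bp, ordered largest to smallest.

PvuII sites (CAGCTG) start at positions 28, 110, 154, 170, 210.
PvuII cuts after base 3 of each site, so after positions 30, 112, 156, 172, 212.
Linear molecule, 5 cuts → 6 fragments:
  1–30 → 30 bp
  31–112 → 82 bp
  113–156 → 44 bp
  157–172 → 16 bp
  173–212 → 40 bp
  213–231 → 19 bp
Sorted largest to smallest: 82, 44, 40, 30, 19, 16 bp.

82, 44, 40, 30, 19, 16 bp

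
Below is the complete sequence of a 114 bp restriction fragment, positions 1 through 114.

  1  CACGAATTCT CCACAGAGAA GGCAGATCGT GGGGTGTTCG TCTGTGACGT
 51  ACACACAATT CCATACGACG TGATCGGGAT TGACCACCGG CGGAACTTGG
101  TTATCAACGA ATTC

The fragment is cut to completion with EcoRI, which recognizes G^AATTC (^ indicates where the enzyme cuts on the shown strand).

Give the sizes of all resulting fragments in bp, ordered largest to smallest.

EcoRI sites (GAATTC) start at positions 4, 109.
EcoRI cuts after the first base of each site, so after positions 4, 109.
Linear molecule, 2 cuts → 3 fragments:
  1–4 → 4 bp
  5–109 → 105 bp
  110–114 → 5 bp
Sorted largest to smallest: 105, 5, 4 bp.

105, 5, 4 bp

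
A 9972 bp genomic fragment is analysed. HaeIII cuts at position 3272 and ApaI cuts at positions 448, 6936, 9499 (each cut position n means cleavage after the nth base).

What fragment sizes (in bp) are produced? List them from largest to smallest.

3664, 2824, 2563, 473, 448 bp

Combined cut positions (sorted): 448, 3272, 6936, 9499.
Linear molecule, 4 cuts → 5 fragments:
  448 − 0 = 448 bp
  3272 − 448 = 2824 bp
  6936 − 3272 = 3664 bp
  9499 − 6936 = 2563 bp
  9972 − 9499 = 473 bp
Sorted largest to smallest: 3664, 2824, 2563, 473, 448 bp.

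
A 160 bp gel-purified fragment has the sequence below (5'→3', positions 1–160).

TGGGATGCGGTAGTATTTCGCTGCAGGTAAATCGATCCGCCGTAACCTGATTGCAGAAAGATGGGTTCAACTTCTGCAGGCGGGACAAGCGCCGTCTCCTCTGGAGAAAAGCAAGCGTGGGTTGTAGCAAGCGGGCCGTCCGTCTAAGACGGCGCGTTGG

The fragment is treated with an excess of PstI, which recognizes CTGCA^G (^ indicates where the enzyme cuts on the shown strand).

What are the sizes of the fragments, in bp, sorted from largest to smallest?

82, 53, 25 bp

PstI sites (CTGCAG) start at positions 21, 74.
PstI cuts after base 5 of each site (before the last base), so after positions 25, 78.
Linear molecule, 2 cuts → 3 fragments:
  1–25 → 25 bp
  26–78 → 53 bp
  79–160 → 82 bp
Sorted largest to smallest: 82, 53, 25 bp.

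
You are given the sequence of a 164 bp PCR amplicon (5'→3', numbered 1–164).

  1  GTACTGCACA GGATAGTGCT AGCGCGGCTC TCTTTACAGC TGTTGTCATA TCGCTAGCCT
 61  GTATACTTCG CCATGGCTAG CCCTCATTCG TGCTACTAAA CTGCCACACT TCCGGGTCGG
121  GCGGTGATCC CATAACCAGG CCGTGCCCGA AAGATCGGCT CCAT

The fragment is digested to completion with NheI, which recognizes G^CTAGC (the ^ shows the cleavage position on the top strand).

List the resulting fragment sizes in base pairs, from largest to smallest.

NheI sites (GCTAGC) start at positions 18, 53, 76.
NheI cuts after the first base of each site, so after positions 18, 53, 76.
Linear molecule, 3 cuts → 4 fragments:
  1–18 → 18 bp
  19–53 → 35 bp
  54–76 → 23 bp
  77–164 → 88 bp
Sorted largest to smallest: 88, 35, 23, 18 bp.

88, 35, 23, 18 bp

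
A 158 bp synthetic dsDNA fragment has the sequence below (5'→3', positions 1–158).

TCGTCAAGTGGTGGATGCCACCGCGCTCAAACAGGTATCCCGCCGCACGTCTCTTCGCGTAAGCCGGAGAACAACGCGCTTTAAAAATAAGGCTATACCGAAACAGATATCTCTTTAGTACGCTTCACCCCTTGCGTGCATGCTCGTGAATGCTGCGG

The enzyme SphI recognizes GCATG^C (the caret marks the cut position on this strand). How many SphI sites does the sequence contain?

GCATGC occurs starting at position 138.
SphI cuts at 1 site.

1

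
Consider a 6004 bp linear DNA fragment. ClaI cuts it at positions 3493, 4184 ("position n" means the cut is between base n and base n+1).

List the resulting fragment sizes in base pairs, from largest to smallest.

3493, 1820, 691 bp

Linear molecule, 2 cuts → 3 fragments:
  3493 − 0 = 3493 bp
  4184 − 3493 = 691 bp
  6004 − 4184 = 1820 bp
Sorted largest to smallest: 3493, 1820, 691 bp.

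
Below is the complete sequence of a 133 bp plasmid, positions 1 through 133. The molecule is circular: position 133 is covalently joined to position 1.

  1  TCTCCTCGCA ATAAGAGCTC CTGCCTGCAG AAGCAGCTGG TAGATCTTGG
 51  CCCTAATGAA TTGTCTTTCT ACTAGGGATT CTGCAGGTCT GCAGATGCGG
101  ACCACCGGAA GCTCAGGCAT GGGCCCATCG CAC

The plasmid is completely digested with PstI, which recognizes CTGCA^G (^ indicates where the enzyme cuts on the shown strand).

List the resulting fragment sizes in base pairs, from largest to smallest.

69, 56, 8 bp

PstI sites (CTGCAG) start at positions 25, 81, 89.
PstI cuts after base 5 of each site (before the last base), so after positions 29, 85, 93.
Circular molecule, 3 cuts → 3 fragments:
  30–85 → 56 bp
  86–93 → 8 bp
  94–133 then 1–29 → 40 + 29 = 69 bp
Sorted largest to smallest: 69, 56, 8 bp.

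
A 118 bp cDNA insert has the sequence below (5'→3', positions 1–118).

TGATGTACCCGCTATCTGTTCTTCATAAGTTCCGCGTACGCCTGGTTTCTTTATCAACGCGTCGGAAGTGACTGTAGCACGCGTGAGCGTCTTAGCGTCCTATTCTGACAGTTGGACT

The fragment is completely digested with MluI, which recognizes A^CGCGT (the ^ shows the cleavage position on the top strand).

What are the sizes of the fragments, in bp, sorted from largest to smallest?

MluI sites (ACGCGT) start at positions 57, 79.
MluI cuts after the first base of each site, so after positions 57, 79.
Linear molecule, 2 cuts → 3 fragments:
  1–57 → 57 bp
  58–79 → 22 bp
  80–118 → 39 bp
Sorted largest to smallest: 57, 39, 22 bp.

57, 39, 22 bp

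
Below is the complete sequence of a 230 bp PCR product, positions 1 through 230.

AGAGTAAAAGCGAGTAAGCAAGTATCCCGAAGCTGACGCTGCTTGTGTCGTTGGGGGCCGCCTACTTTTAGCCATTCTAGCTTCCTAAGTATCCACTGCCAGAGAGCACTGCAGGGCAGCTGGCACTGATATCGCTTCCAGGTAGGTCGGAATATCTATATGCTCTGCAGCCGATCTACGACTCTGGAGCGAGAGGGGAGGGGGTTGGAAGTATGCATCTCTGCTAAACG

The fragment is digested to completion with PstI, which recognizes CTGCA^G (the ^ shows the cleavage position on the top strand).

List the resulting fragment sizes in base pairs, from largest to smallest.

113, 61, 56 bp

PstI sites (CTGCAG) start at positions 109, 165.
PstI cuts after base 5 of each site (before the last base), so after positions 113, 169.
Linear molecule, 2 cuts → 3 fragments:
  1–113 → 113 bp
  114–169 → 56 bp
  170–230 → 61 bp
Sorted largest to smallest: 113, 61, 56 bp.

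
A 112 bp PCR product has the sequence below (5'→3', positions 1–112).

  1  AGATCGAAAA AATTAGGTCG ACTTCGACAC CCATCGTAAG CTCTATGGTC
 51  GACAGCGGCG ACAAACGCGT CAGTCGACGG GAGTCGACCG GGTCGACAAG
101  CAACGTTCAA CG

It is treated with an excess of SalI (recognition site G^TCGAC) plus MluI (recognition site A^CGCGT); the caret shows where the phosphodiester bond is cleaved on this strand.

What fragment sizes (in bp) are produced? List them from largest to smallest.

SalI sites (GTCGAC) start at positions 17, 48, 73, 83, 92.
SalI cuts after the first base of each site, so after positions 17, 48, 73, 83, 92.
The MluI site (ACGCGT) starts at position 65.
MluI cuts after the first base of each site, so after position 65.
Combined cut positions: 17, 48, 65, 73, 83, 92.
Linear molecule, 6 cuts → 7 fragments:
  1–17 → 17 bp
  18–48 → 31 bp
  49–65 → 17 bp
  66–73 → 8 bp
  74–83 → 10 bp
  84–92 → 9 bp
  93–112 → 20 bp
Sorted largest to smallest: 31, 20, 17, 17, 10, 9, 8 bp.

31, 20, 17, 17, 10, 9, 8 bp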